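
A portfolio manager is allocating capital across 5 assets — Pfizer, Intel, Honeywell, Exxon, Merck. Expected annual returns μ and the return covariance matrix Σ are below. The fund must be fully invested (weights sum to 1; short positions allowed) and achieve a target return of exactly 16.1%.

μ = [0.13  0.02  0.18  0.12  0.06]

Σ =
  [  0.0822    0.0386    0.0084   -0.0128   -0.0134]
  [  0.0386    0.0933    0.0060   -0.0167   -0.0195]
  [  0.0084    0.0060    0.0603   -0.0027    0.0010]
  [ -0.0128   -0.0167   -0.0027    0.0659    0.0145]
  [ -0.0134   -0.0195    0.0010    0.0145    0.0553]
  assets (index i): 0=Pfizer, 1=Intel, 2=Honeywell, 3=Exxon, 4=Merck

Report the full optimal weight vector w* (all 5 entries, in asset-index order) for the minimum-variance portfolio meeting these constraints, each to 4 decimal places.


x=Σ⁻¹μ = [1.8392  -0.1766  2.8239  2.0559  0.8782]
y=Σ⁻¹𝟙 = [10.7030  12.6238  14.2356  16.5163  20.5400]
a=μᵀx=1.043267  b=𝟙ᵀx=7.420624  c=𝟙ᵀy=74.618694  D=ac−b²=22.781584
λ₁=(c·0.161−b)/D = (74.618694·0.161−7.420624)/22.781584 = 0.201610
λ₂=(a−b·0.161)/D = (1.043267−7.420624·0.161)/22.781584 = -0.006648
w* = 0.201610·x + -0.006648·y:
  w_0 = 0.201610·1.8392 + -0.006648·10.7030 = 0.2996  (Pfizer)
  w_1 = 0.201610·-0.1766 + -0.006648·12.6238 = -0.1195  (Intel)
  w_2 = 0.201610·2.8239 + -0.006648·14.2356 = 0.4747  (Honeywell)
  w_3 = 0.201610·2.0559 + -0.006648·16.5163 = 0.3047  (Exxon)
  w_4 = 0.201610·0.8782 + -0.006648·20.5400 = 0.0405  (Merck)
Σw_i=1.0000  μᵀw=0.1610
σ²=wᵀΣw=λ₁·μ_p+λ₂ = 0.201610·0.161 + -0.006648 = 0.025811 ≈ 0.0258

0.2996  -0.1195  0.4747  0.3047  0.0405


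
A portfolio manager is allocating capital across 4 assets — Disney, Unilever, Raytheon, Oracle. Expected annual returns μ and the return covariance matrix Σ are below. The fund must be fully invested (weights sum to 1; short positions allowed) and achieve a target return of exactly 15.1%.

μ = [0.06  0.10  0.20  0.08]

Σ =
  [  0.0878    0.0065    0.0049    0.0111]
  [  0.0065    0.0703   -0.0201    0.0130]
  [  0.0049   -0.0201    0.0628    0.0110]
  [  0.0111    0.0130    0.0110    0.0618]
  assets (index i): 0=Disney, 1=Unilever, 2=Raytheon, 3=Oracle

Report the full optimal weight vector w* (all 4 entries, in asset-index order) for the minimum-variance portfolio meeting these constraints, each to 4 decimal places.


u=Σ⁻¹μ = [0.2735  2.5320  3.9728  0.0056]
v=Σ⁻¹𝟙 = [8.0316  17.7102  19.6488  7.5158]
a=μᵀu=1.064624  b=𝟙ᵀu=6.783956  c=𝟙ᵀv=52.906551  D=ac−b²=10.303545
λ₁=(c·0.151−b)/D = (52.906551·0.151−6.783956)/10.303545 = 0.116944
λ₂=(a−b·0.151)/D = (1.064624−6.783956·0.151)/10.303545 = 0.003906
w* = 0.116944·u + 0.003906·v:
  w_0 = 0.116944·0.2735 + 0.003906·8.0316 = 0.0634  (Disney)
  w_1 = 0.116944·2.5320 + 0.003906·17.7102 = 0.3653  (Unilever)
  w_2 = 0.116944·3.9728 + 0.003906·19.6488 = 0.5413  (Raytheon)
  w_3 = 0.116944·0.0056 + 0.003906·7.5158 = 0.0300  (Oracle)
Σw_i=1.0000  μᵀw=0.1510
σ²=wᵀΣw=λ₁·μ_p+λ₂ = 0.116944·0.151 + 0.003906 = 0.021565 ≈ 0.0216

0.0634  0.3653  0.5413  0.0300


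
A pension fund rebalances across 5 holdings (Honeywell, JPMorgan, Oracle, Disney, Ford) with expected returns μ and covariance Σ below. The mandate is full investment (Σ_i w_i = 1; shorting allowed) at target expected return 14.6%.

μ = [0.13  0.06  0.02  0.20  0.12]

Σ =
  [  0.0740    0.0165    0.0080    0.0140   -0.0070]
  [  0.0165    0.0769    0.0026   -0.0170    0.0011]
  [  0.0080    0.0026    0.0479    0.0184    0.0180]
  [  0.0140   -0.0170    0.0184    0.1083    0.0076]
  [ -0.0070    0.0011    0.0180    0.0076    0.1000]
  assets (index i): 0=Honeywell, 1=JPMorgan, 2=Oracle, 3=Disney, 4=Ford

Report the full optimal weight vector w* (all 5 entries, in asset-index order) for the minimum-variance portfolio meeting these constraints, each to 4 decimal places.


x=Σ⁻¹μ = [1.4425  0.9081  -1.1070  1.8964  1.3461]
y=Σ⁻¹𝟙 = [8.7192  12.1855  13.1297  7.2579  7.5614]
a=μᵀx=0.760689  b=𝟙ᵀx=4.486161  c=𝟙ᵀy=48.853660  D=ac−b²=17.036820
λ₁=(c·0.146−b)/D = (48.853660·0.146−4.486161)/17.036820 = 0.155338
λ₂=(a−b·0.146)/D = (0.760689−4.486161·0.146)/17.036820 = 0.006205
w* = 0.155338·x + 0.006205·y:
  w_0 = 0.155338·1.4425 + 0.006205·8.7192 = 0.2782  (Honeywell)
  w_1 = 0.155338·0.9081 + 0.006205·12.1855 = 0.2167  (JPMorgan)
  w_2 = 0.155338·-1.1070 + 0.006205·13.1297 = -0.0905  (Oracle)
  w_3 = 0.155338·1.8964 + 0.006205·7.2579 = 0.3396  (Disney)
  w_4 = 0.155338·1.3461 + 0.006205·7.5614 = 0.2560  (Ford)
Σw_i=1.0000  μᵀw=0.1460
σ²=wᵀΣw=λ₁·μ_p+λ₂ = 0.155338·0.146 + 0.006205 = 0.028884 ≈ 0.0289

0.2782  0.2167  -0.0905  0.3396  0.2560


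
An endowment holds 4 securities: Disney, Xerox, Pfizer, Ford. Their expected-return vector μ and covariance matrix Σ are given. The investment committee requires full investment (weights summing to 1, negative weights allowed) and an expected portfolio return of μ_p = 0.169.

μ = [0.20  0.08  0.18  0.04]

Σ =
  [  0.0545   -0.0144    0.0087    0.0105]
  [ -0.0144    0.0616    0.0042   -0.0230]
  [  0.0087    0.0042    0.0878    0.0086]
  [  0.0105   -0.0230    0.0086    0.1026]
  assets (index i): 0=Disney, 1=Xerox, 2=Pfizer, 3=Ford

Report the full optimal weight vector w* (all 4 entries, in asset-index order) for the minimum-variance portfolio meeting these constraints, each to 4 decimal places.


p=Σ⁻¹μ = [3.9538  2.2555  1.5148  0.3639]
q=Σ⁻¹𝟙 = [21.5710  25.5552  6.7858  12.6990]
a=μᵀp=1.258417  b=𝟙ᵀp=8.088008  c=𝟙ᵀq=66.610911  D=ac−b²=18.408403
λ₁=(c·0.169−b)/D = (66.610911·0.169−8.088008)/18.408403 = 0.172162
λ₂=(a−b·0.169)/D = (1.258417−8.088008·0.169)/18.408403 = -0.005892
w* = 0.172162·p + -0.005892·q:
  w_0 = 0.172162·3.9538 + -0.005892·21.5710 = 0.5536  (Disney)
  w_1 = 0.172162·2.2555 + -0.005892·25.5552 = 0.2378  (Xerox)
  w_2 = 0.172162·1.5148 + -0.005892·6.7858 = 0.2208  (Pfizer)
  w_3 = 0.172162·0.3639 + -0.005892·12.6990 = -0.0122  (Ford)
Σw_i=1.0000  μᵀw=0.1690
σ²=wᵀΣw=λ₁·μ_p+λ₂ = 0.172162·0.169 + -0.005892 = 0.023204 ≈ 0.0232

0.5536  0.2378  0.2208  -0.0122


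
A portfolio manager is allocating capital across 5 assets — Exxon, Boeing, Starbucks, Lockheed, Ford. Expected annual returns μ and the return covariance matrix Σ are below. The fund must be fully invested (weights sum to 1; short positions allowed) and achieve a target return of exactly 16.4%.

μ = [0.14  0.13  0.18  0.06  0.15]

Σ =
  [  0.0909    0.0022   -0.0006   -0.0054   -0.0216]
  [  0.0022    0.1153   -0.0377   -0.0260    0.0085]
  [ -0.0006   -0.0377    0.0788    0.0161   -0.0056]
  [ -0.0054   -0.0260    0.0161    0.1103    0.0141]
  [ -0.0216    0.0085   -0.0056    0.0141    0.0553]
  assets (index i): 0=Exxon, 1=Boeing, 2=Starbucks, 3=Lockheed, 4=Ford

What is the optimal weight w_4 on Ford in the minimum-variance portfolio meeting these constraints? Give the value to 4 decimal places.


g=Σ⁻¹μ = [2.3928  1.9851  3.4806  0.1537  3.6552]
h=Σ⁻¹𝟙 = [16.5271  14.9754  20.0074  7.6321  22.3169]
a=μᵀg=1.777060  b=𝟙ᵀg=11.667398  c=𝟙ᵀh=81.458941  D=ac−b²=8.629242
λ₁=(c·0.164−b)/D = (81.458941·0.164−11.667398)/8.629242 = 0.196062
λ₂=(a−b·0.164)/D = (1.777060−11.667398·0.164)/8.629242 = -0.015806
w* = 0.196062·g + -0.015806·h:
  w_0 = 0.196062·2.3928 + -0.015806·16.5271 = 0.2079  (Exxon)
  w_1 = 0.196062·1.9851 + -0.015806·14.9754 = 0.1525  (Boeing)
  w_2 = 0.196062·3.4806 + -0.015806·20.0074 = 0.3662  (Starbucks)
  w_3 = 0.196062·0.1537 + -0.015806·7.6321 = -0.0905  (Lockheed)
  w_4 = 0.196062·3.6552 + -0.015806·22.3169 = 0.3639  (Ford)
Σw_i=1.0000  μᵀw=0.1640
σ²=wᵀΣw=λ₁·μ_p+λ₂ = 0.196062·0.164 + -0.015806 = 0.016348 ≈ 0.0163

0.3639


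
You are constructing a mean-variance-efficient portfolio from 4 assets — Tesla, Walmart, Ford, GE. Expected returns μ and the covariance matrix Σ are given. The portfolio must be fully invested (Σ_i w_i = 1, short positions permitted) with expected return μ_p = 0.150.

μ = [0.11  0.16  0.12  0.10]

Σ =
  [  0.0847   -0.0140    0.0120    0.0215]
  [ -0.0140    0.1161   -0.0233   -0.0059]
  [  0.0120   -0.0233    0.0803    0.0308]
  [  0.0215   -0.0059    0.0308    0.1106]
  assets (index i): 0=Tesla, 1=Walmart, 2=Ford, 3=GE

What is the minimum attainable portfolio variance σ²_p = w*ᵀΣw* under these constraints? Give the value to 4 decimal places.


x=Σ⁻¹μ = [1.2972  1.8992  1.7496  0.2661]
y=Σ⁻¹𝟙 = [11.0715  12.7548  12.9831  3.9542]
a=μᵀx=0.683117  b=𝟙ᵀx=5.212027  c=𝟙ᵀy=40.763609  D=ac−b²=0.681085
λ₁=(c·0.150−b)/D = (40.763609·0.150−5.212027)/0.681085 = 1.325113
λ₂=(a−b·0.150)/D = (0.683117−5.212027·0.150)/0.681085 = -0.144897
w* = 1.325113·x + -0.144897·y:
  w_0 = 1.325113·1.2972 + -0.144897·11.0715 = 0.1147  (Tesla)
  w_1 = 1.325113·1.8992 + -0.144897·12.7548 = 0.6685  (Walmart)
  w_2 = 1.325113·1.7496 + -0.144897·12.9831 = 0.4372  (Ford)
  w_3 = 1.325113·0.2661 + -0.144897·3.9542 = -0.2204  (GE)
Σw_i=1.0000  μᵀw=0.1500
σ²=wᵀΣw=λ₁·μ_p+λ₂ = 1.325113·0.150 + -0.144897 = 0.053870 ≈ 0.0539

0.0539


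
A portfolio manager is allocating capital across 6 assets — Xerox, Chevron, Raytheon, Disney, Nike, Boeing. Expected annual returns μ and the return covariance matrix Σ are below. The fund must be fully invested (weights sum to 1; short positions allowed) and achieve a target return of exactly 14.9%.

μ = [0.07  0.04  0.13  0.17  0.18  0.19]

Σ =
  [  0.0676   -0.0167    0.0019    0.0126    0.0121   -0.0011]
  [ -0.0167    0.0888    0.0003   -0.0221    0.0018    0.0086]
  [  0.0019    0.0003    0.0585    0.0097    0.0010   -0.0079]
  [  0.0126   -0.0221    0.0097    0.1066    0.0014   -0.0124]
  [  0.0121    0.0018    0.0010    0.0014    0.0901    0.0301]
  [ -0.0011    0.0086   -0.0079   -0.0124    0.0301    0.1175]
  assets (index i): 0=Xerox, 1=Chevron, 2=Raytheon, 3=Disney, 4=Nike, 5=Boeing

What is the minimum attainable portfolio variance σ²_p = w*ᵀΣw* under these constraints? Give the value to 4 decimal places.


0.0191

x=Σ⁻¹μ = [0.6530  0.8016  2.1079  1.6536  1.3306  1.5398]
y=Σ⁻¹𝟙 = [15.4540  15.7593  15.8215  10.2623  5.6321  8.2058]
a=μᵀx=1.164980  b=𝟙ᵀx=8.086429  c=𝟙ᵀy=71.135062  D=ac−b²=17.480620
λ₁=(c·0.149−b)/D = (71.135062·0.149−8.086429)/17.480620 = 0.143742
λ₂=(a−b·0.149)/D = (1.164980−8.086429·0.149)/17.480620 = -0.002282
w* = 0.143742·x + -0.002282·y:
  w_0 = 0.143742·0.6530 + -0.002282·15.4540 = 0.0586  (Xerox)
  w_1 = 0.143742·0.8016 + -0.002282·15.7593 = 0.0792  (Chevron)
  w_2 = 0.143742·2.1079 + -0.002282·15.8215 = 0.2669  (Raytheon)
  w_3 = 0.143742·1.6536 + -0.002282·10.2623 = 0.2143  (Disney)
  w_4 = 0.143742·1.3306 + -0.002282·5.6321 = 0.1784  (Nike)
  w_5 = 0.143742·1.5398 + -0.002282·8.2058 = 0.2026  (Boeing)
Σw_i=1.0000  μᵀw=0.1490
σ²=wᵀΣw=λ₁·μ_p+λ₂ = 0.143742·0.149 + -0.002282 = 0.019135 ≈ 0.0191


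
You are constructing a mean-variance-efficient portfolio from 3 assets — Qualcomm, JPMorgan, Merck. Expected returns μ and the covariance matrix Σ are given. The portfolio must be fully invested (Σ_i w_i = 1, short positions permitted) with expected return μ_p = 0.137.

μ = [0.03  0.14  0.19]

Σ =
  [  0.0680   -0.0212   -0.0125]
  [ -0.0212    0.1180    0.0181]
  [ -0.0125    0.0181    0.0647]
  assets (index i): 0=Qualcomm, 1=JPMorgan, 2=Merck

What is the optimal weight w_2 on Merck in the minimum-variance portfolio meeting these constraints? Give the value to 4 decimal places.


x=Σ⁻¹μ = [1.2788  0.9694  2.9125]
y=Σ⁻¹𝟙 = [20.7945  9.6370  16.7774]
a=μᵀx=0.727459  b=𝟙ᵀx=5.160733  c=𝟙ᵀy=47.208940  D=ac−b²=7.709411
λ₁=(c·0.137−b)/D = (47.208940·0.137−5.160733)/7.709411 = 0.169519
λ₂=(a−b·0.137)/D = (0.727459−5.160733·0.137)/7.709411 = 0.002651
w* = 0.169519·x + 0.002651·y:
  w_0 = 0.169519·1.2788 + 0.002651·20.7945 = 0.2719  (Qualcomm)
  w_1 = 0.169519·0.9694 + 0.002651·9.6370 = 0.1899  (JPMorgan)
  w_2 = 0.169519·2.9125 + 0.002651·16.7774 = 0.5382  (Merck)
Σw_i=1.0000  μᵀw=0.1370
σ²=wᵀΣw=λ₁·μ_p+λ₂ = 0.169519·0.137 + 0.002651 = 0.025875 ≈ 0.0259

0.5382


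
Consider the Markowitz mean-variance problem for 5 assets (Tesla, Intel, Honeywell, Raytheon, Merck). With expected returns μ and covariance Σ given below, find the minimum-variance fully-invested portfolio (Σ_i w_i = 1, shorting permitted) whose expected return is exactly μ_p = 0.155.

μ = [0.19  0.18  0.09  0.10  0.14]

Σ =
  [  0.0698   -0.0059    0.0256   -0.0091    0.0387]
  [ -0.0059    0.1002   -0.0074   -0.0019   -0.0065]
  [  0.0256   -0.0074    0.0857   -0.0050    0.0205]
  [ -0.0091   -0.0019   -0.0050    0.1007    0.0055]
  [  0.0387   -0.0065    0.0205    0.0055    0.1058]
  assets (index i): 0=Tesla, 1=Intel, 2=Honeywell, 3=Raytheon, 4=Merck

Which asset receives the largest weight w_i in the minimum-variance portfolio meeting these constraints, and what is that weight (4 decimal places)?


Tesla (0.3477)

x=Σ⁻¹μ = [2.7461  2.0320  0.4090  1.2836  0.2976]
y=Σ⁻¹𝟙 = [11.4822  11.7771  9.0559  11.4419  3.6259]
a=μᵀx=1.094357  b=𝟙ᵀx=6.768331  c=𝟙ᵀy=47.382908  D=ac−b²=6.043538
λ₁=(c·0.155−b)/D = (47.382908·0.155−6.768331)/6.043538 = 0.095312
λ₂=(a−b·0.155)/D = (1.094357−6.768331·0.155)/6.043538 = 0.007490
w* = 0.095312·x + 0.007490·y:
  w_0 = 0.095312·2.7461 + 0.007490·11.4822 = 0.3477  (Tesla)
  w_1 = 0.095312·2.0320 + 0.007490·11.7771 = 0.2819  (Intel)
  w_2 = 0.095312·0.4090 + 0.007490·9.0559 = 0.1068  (Honeywell)
  w_3 = 0.095312·1.2836 + 0.007490·11.4419 = 0.2080  (Raytheon)
  w_4 = 0.095312·0.2976 + 0.007490·3.6259 = 0.0555  (Merck)
Σw_i=1.0000  μᵀw=0.1550
σ²=wᵀΣw=λ₁·μ_p+λ₂ = 0.095312·0.155 + 0.007490 = 0.022263 ≈ 0.0223


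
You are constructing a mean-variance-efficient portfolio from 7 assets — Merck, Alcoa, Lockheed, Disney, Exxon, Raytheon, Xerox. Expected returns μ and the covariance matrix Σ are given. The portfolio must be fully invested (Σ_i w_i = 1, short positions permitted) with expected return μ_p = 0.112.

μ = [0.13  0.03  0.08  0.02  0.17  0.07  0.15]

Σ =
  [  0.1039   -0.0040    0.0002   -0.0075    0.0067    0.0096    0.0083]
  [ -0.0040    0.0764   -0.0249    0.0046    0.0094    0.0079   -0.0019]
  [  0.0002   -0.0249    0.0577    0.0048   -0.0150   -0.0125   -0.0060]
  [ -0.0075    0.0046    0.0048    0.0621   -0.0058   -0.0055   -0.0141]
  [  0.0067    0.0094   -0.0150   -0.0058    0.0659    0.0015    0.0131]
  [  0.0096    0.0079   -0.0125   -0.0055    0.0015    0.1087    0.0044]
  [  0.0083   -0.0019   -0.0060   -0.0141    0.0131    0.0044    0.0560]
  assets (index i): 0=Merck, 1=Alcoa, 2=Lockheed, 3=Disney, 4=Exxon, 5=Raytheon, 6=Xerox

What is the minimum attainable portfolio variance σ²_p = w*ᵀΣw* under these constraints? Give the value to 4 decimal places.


0.0101

p=Σ⁻¹μ = [0.9256  0.9618  2.7963  1.0117  2.5661  0.7297  2.4707]
q=Σ⁻¹𝟙 = [8.0655  20.5462  33.2682  20.3127  16.2886  10.7573  21.3821]
a=μᵀp=1.251052  b=𝟙ᵀp=11.462005  c=𝟙ᵀq=130.620627  D=ac−b²=32.035607
λ₁=(c·0.112−b)/D = (130.620627·0.112−11.462005)/32.035607 = 0.098875
λ₂=(a−b·0.112)/D = (1.251052−11.462005·0.112)/32.035607 = -0.001021
w* = 0.098875·p + -0.001021·q:
  w_0 = 0.098875·0.9256 + -0.001021·8.0655 = 0.0833  (Merck)
  w_1 = 0.098875·0.9618 + -0.001021·20.5462 = 0.0741  (Alcoa)
  w_2 = 0.098875·2.7963 + -0.001021·33.2682 = 0.2425  (Lockheed)
  w_3 = 0.098875·1.0117 + -0.001021·20.3127 = 0.0793  (Disney)
  w_4 = 0.098875·2.5661 + -0.001021·16.2886 = 0.2371  (Exxon)
  w_5 = 0.098875·0.7297 + -0.001021·10.7573 = 0.0612  (Raytheon)
  w_6 = 0.098875·2.4707 + -0.001021·21.3821 = 0.2225  (Xerox)
Σw_i=1.0000  μᵀw=0.1120
σ²=wᵀΣw=λ₁·μ_p+λ₂ = 0.098875·0.112 + -0.001021 = 0.010053 ≈ 0.0101


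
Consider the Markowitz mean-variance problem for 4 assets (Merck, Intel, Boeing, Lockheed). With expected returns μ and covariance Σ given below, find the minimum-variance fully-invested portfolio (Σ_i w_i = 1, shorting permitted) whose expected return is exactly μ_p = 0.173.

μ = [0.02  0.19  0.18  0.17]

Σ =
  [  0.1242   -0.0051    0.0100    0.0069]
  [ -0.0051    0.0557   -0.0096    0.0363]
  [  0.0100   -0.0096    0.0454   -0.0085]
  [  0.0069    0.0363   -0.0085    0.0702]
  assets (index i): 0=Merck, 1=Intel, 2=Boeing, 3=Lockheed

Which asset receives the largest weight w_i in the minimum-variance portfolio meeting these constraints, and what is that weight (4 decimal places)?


Boeing (0.4793)

g=Σ⁻¹μ = [-0.1684  3.4246  4.9635  1.2684]
h=Σ⁻¹𝟙 = [6.3088  18.2019  25.8607  7.3441]
a=μᵀg=1.756347  b=𝟙ᵀg=9.487961  c=𝟙ᵀh=57.715474  D=ac−b²=11.346964
λ₁=(c·0.173−b)/D = (57.715474·0.173−9.487961)/11.346964 = 0.043784
λ₂=(a−b·0.173)/D = (1.756347−9.487961·0.173)/11.346964 = 0.010129
w* = 0.043784·g + 0.010129·h:
  w_0 = 0.043784·-0.1684 + 0.010129·6.3088 = 0.0565  (Merck)
  w_1 = 0.043784·3.4246 + 0.010129·18.2019 = 0.3343  (Intel)
  w_2 = 0.043784·4.9635 + 0.010129·25.8607 = 0.4793  (Boeing)
  w_3 = 0.043784·1.2684 + 0.010129·7.3441 = 0.1299  (Lockheed)
Σw_i=1.0000  μᵀw=0.1730
σ²=wᵀΣw=λ₁·μ_p+λ₂ = 0.043784·0.173 + 0.010129 = 0.017703 ≈ 0.0177


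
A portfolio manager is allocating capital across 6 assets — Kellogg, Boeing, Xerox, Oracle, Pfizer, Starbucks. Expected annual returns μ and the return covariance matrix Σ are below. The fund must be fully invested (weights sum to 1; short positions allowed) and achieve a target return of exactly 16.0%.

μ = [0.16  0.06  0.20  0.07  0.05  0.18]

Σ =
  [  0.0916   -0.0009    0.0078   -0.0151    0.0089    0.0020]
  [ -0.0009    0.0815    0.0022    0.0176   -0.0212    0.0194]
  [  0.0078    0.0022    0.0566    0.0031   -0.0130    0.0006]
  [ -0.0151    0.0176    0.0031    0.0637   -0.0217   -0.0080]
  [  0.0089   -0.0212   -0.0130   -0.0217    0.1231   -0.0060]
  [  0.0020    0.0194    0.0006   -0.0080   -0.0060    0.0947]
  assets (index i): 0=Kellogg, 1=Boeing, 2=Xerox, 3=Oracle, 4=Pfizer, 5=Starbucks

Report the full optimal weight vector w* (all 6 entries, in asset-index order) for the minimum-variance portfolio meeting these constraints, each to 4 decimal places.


p=Σ⁻¹μ = [1.6227  0.0354  3.4331  1.9418  1.1008  2.0712]
q=Σ⁻¹𝟙 = [11.3480  8.4503  17.9183  21.7155  15.0275  11.2619]
a=μᵀp=1.512157  b=𝟙ᵀp=10.204970  c=𝟙ᵀq=85.721549  D=ac−b²=25.482997
λ₁=(c·0.160−b)/D = (85.721549·0.160−10.204970)/25.482997 = 0.137758
λ₂=(a−b·0.160)/D = (1.512157−10.204970·0.160)/25.482997 = -0.004734
w* = 0.137758·p + -0.004734·q:
  w_0 = 0.137758·1.6227 + -0.004734·11.3480 = 0.1698  (Kellogg)
  w_1 = 0.137758·0.0354 + -0.004734·8.4503 = -0.0351  (Boeing)
  w_2 = 0.137758·3.4331 + -0.004734·17.9183 = 0.3881  (Xerox)
  w_3 = 0.137758·1.9418 + -0.004734·21.7155 = 0.1647  (Oracle)
  w_4 = 0.137758·1.1008 + -0.004734·15.0275 = 0.0805  (Pfizer)
  w_5 = 0.137758·2.0712 + -0.004734·11.2619 = 0.2320  (Starbucks)
Σw_i=1.0000  μᵀw=0.1600
σ²=wᵀΣw=λ₁·μ_p+λ₂ = 0.137758·0.160 + -0.004734 = 0.017307 ≈ 0.0173

0.1698  -0.0351  0.3881  0.1647  0.0805  0.2320


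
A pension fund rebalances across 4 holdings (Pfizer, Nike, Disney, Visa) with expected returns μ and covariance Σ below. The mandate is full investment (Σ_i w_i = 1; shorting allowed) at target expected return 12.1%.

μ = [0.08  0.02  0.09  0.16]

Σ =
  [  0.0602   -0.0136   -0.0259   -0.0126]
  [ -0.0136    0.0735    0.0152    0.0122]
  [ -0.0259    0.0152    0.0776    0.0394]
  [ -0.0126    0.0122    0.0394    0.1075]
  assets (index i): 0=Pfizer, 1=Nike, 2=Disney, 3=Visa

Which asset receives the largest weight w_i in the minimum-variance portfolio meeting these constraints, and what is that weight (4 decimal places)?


Pfizer (0.4520)

g=Σ⁻¹μ = [2.1559  0.2128  1.1868  1.2819]
h=Σ⁻¹𝟙 = [28.2209  14.5154  17.0735  4.7051]
a=μᵀg=0.488648  b=𝟙ᵀg=4.837415  c=𝟙ᵀh=64.514971  D=ac−b²=8.124526
λ₁=(c·0.121−b)/D = (64.514971·0.121−4.837415)/8.124526 = 0.365424
λ₂=(a−b·0.121)/D = (0.488648−4.837415·0.121)/8.124526 = -0.011900
w* = 0.365424·g + -0.011900·h:
  w_0 = 0.365424·2.1559 + -0.011900·28.2209 = 0.4520  (Pfizer)
  w_1 = 0.365424·0.2128 + -0.011900·14.5154 = -0.0950  (Nike)
  w_2 = 0.365424·1.1868 + -0.011900·17.0735 = 0.2305  (Disney)
  w_3 = 0.365424·1.2819 + -0.011900·4.7051 = 0.4125  (Visa)
Σw_i=1.0000  μᵀw=0.1210
σ²=wᵀΣw=λ₁·μ_p+λ₂ = 0.365424·0.121 + -0.011900 = 0.032317 ≈ 0.0323


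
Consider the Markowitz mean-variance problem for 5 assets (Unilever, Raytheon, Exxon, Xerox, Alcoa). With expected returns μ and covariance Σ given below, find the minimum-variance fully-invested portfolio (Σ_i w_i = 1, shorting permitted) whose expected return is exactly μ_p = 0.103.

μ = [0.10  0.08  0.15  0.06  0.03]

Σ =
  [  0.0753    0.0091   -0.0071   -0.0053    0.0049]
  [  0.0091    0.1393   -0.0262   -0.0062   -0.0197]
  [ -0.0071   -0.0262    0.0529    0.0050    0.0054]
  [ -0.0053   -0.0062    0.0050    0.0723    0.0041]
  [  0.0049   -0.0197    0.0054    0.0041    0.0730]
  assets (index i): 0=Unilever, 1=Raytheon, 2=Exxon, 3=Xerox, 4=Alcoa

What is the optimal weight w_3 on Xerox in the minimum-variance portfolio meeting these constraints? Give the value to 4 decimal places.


u=Σ⁻¹μ = [1.5480  1.2206  3.5400  0.7845  0.3305]
v=Σ⁻¹𝟙 = [14.0414  13.4747  24.7752  13.5201  13.8004]
a=μᵀu=0.840431  b=𝟙ᵀu=7.423619  c=𝟙ᵀv=79.611868  D=ac−b²=11.798150
λ₁=(c·0.103−b)/D = (79.611868·0.103−7.423619)/11.798150 = 0.065807
λ₂=(a−b·0.103)/D = (0.840431−7.423619·0.103)/11.798150 = 0.006425
w* = 0.065807·u + 0.006425·v:
  w_0 = 0.065807·1.5480 + 0.006425·14.0414 = 0.1921  (Unilever)
  w_1 = 0.065807·1.2206 + 0.006425·13.4747 = 0.1669  (Raytheon)
  w_2 = 0.065807·3.5400 + 0.006425·24.7752 = 0.3921  (Exxon)
  w_3 = 0.065807·0.7845 + 0.006425·13.5201 = 0.1385  (Xerox)
  w_4 = 0.065807·0.3305 + 0.006425·13.8004 = 0.1104  (Alcoa)
Σw_i=1.0000  μᵀw=0.1030
σ²=wᵀΣw=λ₁·μ_p+λ₂ = 0.065807·0.103 + 0.006425 = 0.013203 ≈ 0.0132

0.1385


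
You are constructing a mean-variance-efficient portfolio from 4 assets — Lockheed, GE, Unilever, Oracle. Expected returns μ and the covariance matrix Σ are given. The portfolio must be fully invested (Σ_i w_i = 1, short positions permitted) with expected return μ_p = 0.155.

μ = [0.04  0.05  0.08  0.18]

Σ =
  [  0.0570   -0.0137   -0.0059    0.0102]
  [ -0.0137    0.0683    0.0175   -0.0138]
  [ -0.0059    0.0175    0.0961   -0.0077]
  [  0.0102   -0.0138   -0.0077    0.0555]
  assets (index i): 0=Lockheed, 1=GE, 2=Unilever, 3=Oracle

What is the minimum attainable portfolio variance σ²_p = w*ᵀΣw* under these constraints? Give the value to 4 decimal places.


p=Σ⁻¹μ = [0.4674  1.3226  0.9098  3.6124]
q=Σ⁻¹𝟙 = [19.7047  20.3390  9.5770  20.7826]
a=μᵀp=0.807843  b=𝟙ᵀp=6.312167  c=𝟙ᵀq=70.403318  D=ac−b²=17.031386
λ₁=(c·0.155−b)/D = (70.403318·0.155−6.312167)/17.031386 = 0.270110
λ₂=(a−b·0.155)/D = (0.807843−6.312167·0.155)/17.031386 = -0.010013
w* = 0.270110·p + -0.010013·q:
  w_0 = 0.270110·0.4674 + -0.010013·19.7047 = -0.0711  (Lockheed)
  w_1 = 0.270110·1.3226 + -0.010013·20.3390 = 0.1536  (GE)
  w_2 = 0.270110·0.9098 + -0.010013·9.5770 = 0.1498  (Unilever)
  w_3 = 0.270110·3.6124 + -0.010013·20.7826 = 0.7676  (Oracle)
Σw_i=1.0000  μᵀw=0.1550
σ²=wᵀΣw=λ₁·μ_p+λ₂ = 0.270110·0.155 + -0.010013 = 0.031854 ≈ 0.0319

0.0319


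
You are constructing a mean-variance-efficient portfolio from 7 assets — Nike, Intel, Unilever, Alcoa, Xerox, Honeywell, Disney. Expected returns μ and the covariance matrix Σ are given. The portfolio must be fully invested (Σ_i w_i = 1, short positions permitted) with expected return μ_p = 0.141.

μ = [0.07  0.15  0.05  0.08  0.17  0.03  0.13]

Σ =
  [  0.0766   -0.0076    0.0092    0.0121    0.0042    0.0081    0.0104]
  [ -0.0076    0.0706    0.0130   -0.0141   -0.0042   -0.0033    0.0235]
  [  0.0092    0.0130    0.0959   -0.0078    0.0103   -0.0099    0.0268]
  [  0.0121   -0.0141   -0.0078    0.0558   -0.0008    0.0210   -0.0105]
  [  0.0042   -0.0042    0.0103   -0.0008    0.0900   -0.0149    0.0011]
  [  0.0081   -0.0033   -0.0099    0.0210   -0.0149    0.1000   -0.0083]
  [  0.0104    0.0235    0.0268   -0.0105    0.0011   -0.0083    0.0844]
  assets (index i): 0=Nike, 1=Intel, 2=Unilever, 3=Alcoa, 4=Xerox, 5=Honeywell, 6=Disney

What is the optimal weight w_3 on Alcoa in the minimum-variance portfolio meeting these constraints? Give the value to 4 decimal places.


0.2455

p=Σ⁻¹μ = [0.5599  2.3862  -0.1953  2.0200  2.0484  0.2882  1.1218]
q=Σ⁻¹𝟙 = [8.2268  16.4363  6.5428  19.4124  12.2999  8.8865  7.3092]
a=μᵀp=1.051672  b=𝟙ᵀp=8.229219  c=𝟙ᵀq=79.113906  D=ac−b²=15.481799
λ₁=(c·0.141−b)/D = (79.113906·0.141−8.229219)/15.481799 = 0.188986
λ₂=(a−b·0.141)/D = (1.051672−8.229219·0.141)/15.481799 = -0.007018
w* = 0.188986·p + -0.007018·q:
  w_0 = 0.188986·0.5599 + -0.007018·8.2268 = 0.0481  (Nike)
  w_1 = 0.188986·2.3862 + -0.007018·16.4363 = 0.3356  (Intel)
  w_2 = 0.188986·-0.1953 + -0.007018·6.5428 = -0.0828  (Unilever)
  w_3 = 0.188986·2.0200 + -0.007018·19.4124 = 0.2455  (Alcoa)
  w_4 = 0.188986·2.0484 + -0.007018·12.2999 = 0.3008  (Xerox)
  w_5 = 0.188986·0.2882 + -0.007018·8.8865 = -0.0079  (Honeywell)
  w_6 = 0.188986·1.1218 + -0.007018·7.3092 = 0.1607  (Disney)
Σw_i=1.0000  μᵀw=0.1410
σ²=wᵀΣw=λ₁·μ_p+λ₂ = 0.188986·0.141 + -0.007018 = 0.019629 ≈ 0.0196


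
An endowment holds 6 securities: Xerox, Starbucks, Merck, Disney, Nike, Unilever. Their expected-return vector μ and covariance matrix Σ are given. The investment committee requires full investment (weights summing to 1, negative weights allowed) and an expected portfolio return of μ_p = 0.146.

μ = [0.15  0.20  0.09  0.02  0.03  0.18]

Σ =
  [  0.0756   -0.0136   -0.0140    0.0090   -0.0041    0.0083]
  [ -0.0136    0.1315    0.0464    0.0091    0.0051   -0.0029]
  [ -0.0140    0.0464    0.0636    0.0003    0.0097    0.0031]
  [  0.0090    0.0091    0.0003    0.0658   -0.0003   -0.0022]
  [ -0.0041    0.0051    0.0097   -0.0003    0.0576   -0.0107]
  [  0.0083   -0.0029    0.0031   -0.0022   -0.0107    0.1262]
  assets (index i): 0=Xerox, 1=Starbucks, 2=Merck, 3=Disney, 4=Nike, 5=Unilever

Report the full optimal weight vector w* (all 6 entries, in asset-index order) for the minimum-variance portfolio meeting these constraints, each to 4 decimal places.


g=Σ⁻¹μ = [2.2880  1.5568  0.6122  -0.1787  0.6930  1.3522]
h=Σ⁻¹𝟙 = [14.7591  2.8892  13.7290  13.0769  17.4708  8.3916]
a=μᵀg=0.970272  b=𝟙ᵀg=6.323476  c=𝟙ᵀh=70.316669  D=ac−b²=28.239972
λ₁=(c·0.146−b)/D = (70.316669·0.146−6.323476)/28.239972 = 0.139616
λ₂=(a−b·0.146)/D = (0.970272−6.323476·0.146)/28.239972 = 0.001666
w* = 0.139616·g + 0.001666·h:
  w_0 = 0.139616·2.2880 + 0.001666·14.7591 = 0.3440  (Xerox)
  w_1 = 0.139616·1.5568 + 0.001666·2.8892 = 0.2222  (Starbucks)
  w_2 = 0.139616·0.6122 + 0.001666·13.7290 = 0.1083  (Merck)
  w_3 = 0.139616·-0.1787 + 0.001666·13.0769 = -0.0032  (Disney)
  w_4 = 0.139616·0.6930 + 0.001666·17.4708 = 0.1259  (Nike)
  w_5 = 0.139616·1.3522 + 0.001666·8.3916 = 0.2028  (Unilever)
Σw_i=1.0000  μᵀw=0.1460
σ²=wᵀΣw=λ₁·μ_p+λ₂ = 0.139616·0.146 + 0.001666 = 0.022050 ≈ 0.0220

0.3440  0.2222  0.1083  -0.0032  0.1259  0.2028


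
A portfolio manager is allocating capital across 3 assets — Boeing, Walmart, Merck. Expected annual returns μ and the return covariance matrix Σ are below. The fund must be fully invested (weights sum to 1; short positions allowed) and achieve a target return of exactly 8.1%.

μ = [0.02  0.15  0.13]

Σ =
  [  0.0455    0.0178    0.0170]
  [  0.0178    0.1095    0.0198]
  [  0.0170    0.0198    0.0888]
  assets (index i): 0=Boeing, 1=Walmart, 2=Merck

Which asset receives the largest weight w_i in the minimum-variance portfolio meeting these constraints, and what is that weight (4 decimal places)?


g=Σ⁻¹μ = [-0.5206  1.2210  1.2914]
h=Σ⁻¹𝟙 = [17.4593  5.0667  6.7891]
a=μᵀg=0.340615  b=𝟙ᵀg=1.991769  c=𝟙ᵀh=29.315075  D=ac−b²=6.017999
λ₁=(c·0.081−b)/D = (29.315075·0.081−1.991769)/6.017999 = 0.063601
λ₂=(a−b·0.081)/D = (0.340615−1.991769·0.081)/6.017999 = 0.029791
w* = 0.063601·g + 0.029791·h:
  w_0 = 0.063601·-0.5206 + 0.029791·17.4593 = 0.4870  (Boeing)
  w_1 = 0.063601·1.2210 + 0.029791·5.0667 = 0.2286  (Walmart)
  w_2 = 0.063601·1.2914 + 0.029791·6.7891 = 0.2844  (Merck)
Σw_i=1.0000  μᵀw=0.0810
σ²=wᵀΣw=λ₁·μ_p+λ₂ = 0.063601·0.081 + 0.029791 = 0.034943 ≈ 0.0349

Boeing (0.4870)


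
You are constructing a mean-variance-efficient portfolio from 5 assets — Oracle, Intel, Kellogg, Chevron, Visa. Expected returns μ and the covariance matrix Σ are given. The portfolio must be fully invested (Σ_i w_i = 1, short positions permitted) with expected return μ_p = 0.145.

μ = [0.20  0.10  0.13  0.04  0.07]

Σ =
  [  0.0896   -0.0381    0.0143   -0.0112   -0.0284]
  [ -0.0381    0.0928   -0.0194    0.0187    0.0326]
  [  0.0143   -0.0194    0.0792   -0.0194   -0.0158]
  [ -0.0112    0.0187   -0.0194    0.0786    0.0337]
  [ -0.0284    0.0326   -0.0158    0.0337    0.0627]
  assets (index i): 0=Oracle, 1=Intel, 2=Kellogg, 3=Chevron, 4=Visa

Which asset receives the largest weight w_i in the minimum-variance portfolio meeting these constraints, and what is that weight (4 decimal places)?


p=Σ⁻¹μ = [3.4998  2.2047  1.9753  0.1174  1.9901]
q=Σ⁻¹𝟙 = [21.4554  15.4766  18.2417  9.1930  17.2761]
a=μᵀp=1.321216  b=𝟙ᵀp=9.787210  c=𝟙ᵀq=81.642819  D=ac−b²=12.078343
λ₁=(c·0.145−b)/D = (81.642819·0.145−9.787210)/12.078343 = 0.169808
λ₂=(a−b·0.145)/D = (1.321216−9.787210·0.145)/12.078343 = -0.008108
w* = 0.169808·p + -0.008108·q:
  w_0 = 0.169808·3.4998 + -0.008108·21.4554 = 0.4203  (Oracle)
  w_1 = 0.169808·2.2047 + -0.008108·15.4766 = 0.2489  (Intel)
  w_2 = 0.169808·1.9753 + -0.008108·18.2417 = 0.1875  (Kellogg)
  w_3 = 0.169808·0.1174 + -0.008108·9.1930 = -0.0546  (Chevron)
  w_4 = 0.169808·1.9901 + -0.008108·17.2761 = 0.1979  (Visa)
Σw_i=1.0000  μᵀw=0.1450
σ²=wᵀΣw=λ₁·μ_p+λ₂ = 0.169808·0.145 + -0.008108 = 0.016514 ≈ 0.0165

Oracle (0.4203)


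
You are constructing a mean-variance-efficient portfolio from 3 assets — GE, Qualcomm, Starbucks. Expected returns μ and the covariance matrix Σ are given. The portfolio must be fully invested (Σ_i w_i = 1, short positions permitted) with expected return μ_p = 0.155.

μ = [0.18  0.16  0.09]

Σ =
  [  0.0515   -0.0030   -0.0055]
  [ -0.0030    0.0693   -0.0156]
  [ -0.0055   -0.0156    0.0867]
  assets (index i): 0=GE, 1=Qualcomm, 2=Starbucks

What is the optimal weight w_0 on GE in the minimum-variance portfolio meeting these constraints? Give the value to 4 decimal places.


0.4591

u=Σ⁻¹μ = [3.8553  2.8811  1.8010]
v=Σ⁻¹𝟙 = [22.2784  19.0819  16.3807]
a=μᵀu=1.317032  b=𝟙ᵀu=8.537486  c=𝟙ᵀv=57.741049  D=ac−b²=3.158122
λ₁=(c·0.155−b)/D = (57.741049·0.155−8.537486)/3.158122 = 0.130577
λ₂=(a−b·0.155)/D = (1.317032−8.537486·0.155)/3.158122 = -0.001988
w* = 0.130577·u + -0.001988·v:
  w_0 = 0.130577·3.8553 + -0.001988·22.2784 = 0.4591  (GE)
  w_1 = 0.130577·2.8811 + -0.001988·19.0819 = 0.3383  (Qualcomm)
  w_2 = 0.130577·1.8010 + -0.001988·16.3807 = 0.2026  (Starbucks)
Σw_i=1.0000  μᵀw=0.1550
σ²=wᵀΣw=λ₁·μ_p+λ₂ = 0.130577·0.155 + -0.001988 = 0.018251 ≈ 0.0183


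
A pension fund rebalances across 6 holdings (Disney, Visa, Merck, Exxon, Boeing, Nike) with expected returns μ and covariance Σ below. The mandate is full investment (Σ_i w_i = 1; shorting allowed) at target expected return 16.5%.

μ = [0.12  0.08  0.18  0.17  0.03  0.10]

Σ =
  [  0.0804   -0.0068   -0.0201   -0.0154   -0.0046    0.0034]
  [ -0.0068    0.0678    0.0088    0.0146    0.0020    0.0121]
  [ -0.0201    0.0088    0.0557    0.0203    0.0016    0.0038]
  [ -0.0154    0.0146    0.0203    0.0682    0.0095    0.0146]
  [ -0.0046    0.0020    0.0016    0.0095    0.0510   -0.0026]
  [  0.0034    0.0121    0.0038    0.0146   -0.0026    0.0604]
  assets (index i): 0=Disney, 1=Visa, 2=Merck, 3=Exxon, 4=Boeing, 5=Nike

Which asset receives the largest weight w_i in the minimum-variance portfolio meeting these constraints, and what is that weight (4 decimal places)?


Merck (0.4414)

g=Σ⁻¹μ = [2.7180  0.4765  3.4313  1.7566  0.4199  0.7848]
h=Σ⁻¹𝟙 = [20.0893  10.2597  20.1198  5.7654  19.9020  11.5674]
a=μᵀg=1.371604  b=𝟙ᵀg=9.586974  c=𝟙ᵀh=87.703636  D=ac−b²=28.384610
λ₁=(c·0.165−b)/D = (87.703636·0.165−9.586974)/28.384610 = 0.172070
λ₂=(a−b·0.165)/D = (1.371604−9.586974·0.165)/28.384610 = -0.007407
w* = 0.172070·g + -0.007407·h:
  w_0 = 0.172070·2.7180 + -0.007407·20.0893 = 0.3189  (Disney)
  w_1 = 0.172070·0.4765 + -0.007407·10.2597 = 0.0060  (Visa)
  w_2 = 0.172070·3.4313 + -0.007407·20.1198 = 0.4414  (Merck)
  w_3 = 0.172070·1.7566 + -0.007407·5.7654 = 0.2595  (Exxon)
  w_4 = 0.172070·0.4199 + -0.007407·19.9020 = -0.0752  (Boeing)
  w_5 = 0.172070·0.7848 + -0.007407·11.5674 = 0.0494  (Nike)
Σw_i=1.0000  μᵀw=0.1650
σ²=wᵀΣw=λ₁·μ_p+λ₂ = 0.172070·0.165 + -0.007407 = 0.020984 ≈ 0.0210


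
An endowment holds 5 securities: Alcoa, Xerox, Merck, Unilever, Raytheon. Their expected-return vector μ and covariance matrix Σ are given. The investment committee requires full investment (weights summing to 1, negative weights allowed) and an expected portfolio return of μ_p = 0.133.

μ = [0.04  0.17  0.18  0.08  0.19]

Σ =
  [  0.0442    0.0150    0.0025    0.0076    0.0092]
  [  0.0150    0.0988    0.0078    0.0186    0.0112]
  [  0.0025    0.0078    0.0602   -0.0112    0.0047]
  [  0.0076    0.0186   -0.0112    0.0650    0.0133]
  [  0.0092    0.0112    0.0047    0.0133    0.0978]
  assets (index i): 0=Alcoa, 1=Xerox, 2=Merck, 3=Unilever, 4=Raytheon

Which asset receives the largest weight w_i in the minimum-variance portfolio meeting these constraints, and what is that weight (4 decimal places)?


g=Σ⁻¹μ = [-0.1558  1.1277  2.9387  1.1186  1.5349]
h=Σ⁻¹𝟙 = [17.0360  2.7680  17.8257  14.5530  5.4697]
a=μᵀg=1.095558  b=𝟙ᵀg=6.564088  c=𝟙ᵀh=57.652301  D=ac−b²=20.074168
λ₁=(c·0.133−b)/D = (57.652301·0.133−6.564088)/20.074168 = 0.054980
λ₂=(a−b·0.133)/D = (1.095558−6.564088·0.133)/20.074168 = 0.011086
w* = 0.054980·g + 0.011086·h:
  w_0 = 0.054980·-0.1558 + 0.011086·17.0360 = 0.1803  (Alcoa)
  w_1 = 0.054980·1.1277 + 0.011086·2.7680 = 0.0927  (Xerox)
  w_2 = 0.054980·2.9387 + 0.011086·17.8257 = 0.3592  (Merck)
  w_3 = 0.054980·1.1186 + 0.011086·14.5530 = 0.2228  (Unilever)
  w_4 = 0.054980·1.5349 + 0.011086·5.4697 = 0.1450  (Raytheon)
Σw_i=1.0000  μᵀw=0.1330
σ²=wᵀΣw=λ₁·μ_p+λ₂ = 0.054980·0.133 + 0.011086 = 0.018398 ≈ 0.0184

Merck (0.3592)


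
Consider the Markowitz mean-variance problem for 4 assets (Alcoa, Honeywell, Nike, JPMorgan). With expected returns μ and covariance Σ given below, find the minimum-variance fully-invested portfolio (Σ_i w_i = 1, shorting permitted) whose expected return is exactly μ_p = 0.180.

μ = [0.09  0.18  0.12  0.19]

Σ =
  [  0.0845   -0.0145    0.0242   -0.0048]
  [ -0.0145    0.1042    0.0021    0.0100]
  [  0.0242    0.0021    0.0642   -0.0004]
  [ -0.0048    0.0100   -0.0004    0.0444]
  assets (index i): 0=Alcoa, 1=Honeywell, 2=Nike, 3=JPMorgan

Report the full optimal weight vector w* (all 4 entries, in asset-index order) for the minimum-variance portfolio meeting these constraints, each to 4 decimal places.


p=Σ⁻¹μ = [1.1433  1.4659  1.4157  4.0855]
q=Σ⁻¹𝟙 = [11.4120  8.8629  11.1209  21.8603]
a=μᵀp=1.312885  b=𝟙ᵀp=8.110372  c=𝟙ᵀq=53.256136  D=ac−b²=4.141050
λ₁=(c·0.180−b)/D = (53.256136·0.180−8.110372)/4.141050 = 0.356367
λ₂=(a−b·0.180)/D = (1.312885−8.110372·0.180)/4.141050 = -0.035494
w* = 0.356367·p + -0.035494·q:
  w_0 = 0.356367·1.1433 + -0.035494·11.4120 = 0.0024  (Alcoa)
  w_1 = 0.356367·1.4659 + -0.035494·8.8629 = 0.2078  (Honeywell)
  w_2 = 0.356367·1.4157 + -0.035494·11.1209 = 0.1098  (Nike)
  w_3 = 0.356367·4.0855 + -0.035494·21.8603 = 0.6800  (JPMorgan)
Σw_i=1.0000  μᵀw=0.1800
σ²=wᵀΣw=λ₁·μ_p+λ₂ = 0.356367·0.180 + -0.035494 = 0.028652 ≈ 0.0287

0.0024  0.2078  0.1098  0.6800


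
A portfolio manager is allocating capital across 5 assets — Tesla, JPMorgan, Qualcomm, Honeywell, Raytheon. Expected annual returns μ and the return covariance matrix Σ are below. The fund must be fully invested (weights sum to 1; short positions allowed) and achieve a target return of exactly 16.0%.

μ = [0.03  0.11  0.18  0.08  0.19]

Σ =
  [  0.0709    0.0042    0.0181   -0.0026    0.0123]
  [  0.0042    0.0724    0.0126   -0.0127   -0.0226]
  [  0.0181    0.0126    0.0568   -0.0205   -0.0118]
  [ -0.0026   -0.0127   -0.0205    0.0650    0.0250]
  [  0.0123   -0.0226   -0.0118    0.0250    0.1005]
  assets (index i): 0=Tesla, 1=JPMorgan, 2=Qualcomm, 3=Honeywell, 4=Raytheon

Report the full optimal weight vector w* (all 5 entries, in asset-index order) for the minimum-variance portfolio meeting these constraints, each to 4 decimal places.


x=Σ⁻¹μ = [-1.1588  1.9559  4.3348  1.9762  2.4896]
y=Σ⁻¹𝟙 = [6.6301  16.5944  21.7991  21.9308  9.9745]
a=μᵀx=1.591777  b=𝟙ᵀx=9.597745  c=𝟙ᵀy=76.928905  D=ac−b²=30.336918
λ₁=(c·0.160−b)/D = (76.928905·0.160−9.597745)/30.336918 = 0.089359
λ₂=(a−b·0.160)/D = (1.591777−9.597745·0.160)/30.336918 = 0.001850
w* = 0.089359·x + 0.001850·y:
  w_0 = 0.089359·-1.1588 + 0.001850·6.6301 = -0.0913  (Tesla)
  w_1 = 0.089359·1.9559 + 0.001850·16.5944 = 0.2055  (JPMorgan)
  w_2 = 0.089359·4.3348 + 0.001850·21.7991 = 0.4277  (Qualcomm)
  w_3 = 0.089359·1.9762 + 0.001850·21.9308 = 0.2172  (Honeywell)
  w_4 = 0.089359·2.4896 + 0.001850·9.9745 = 0.2409  (Raytheon)
Σw_i=1.0000  μᵀw=0.1600
σ²=wᵀΣw=λ₁·μ_p+λ₂ = 0.089359·0.160 + 0.001850 = 0.016148 ≈ 0.0161

-0.0913  0.2055  0.4277  0.2172  0.2409


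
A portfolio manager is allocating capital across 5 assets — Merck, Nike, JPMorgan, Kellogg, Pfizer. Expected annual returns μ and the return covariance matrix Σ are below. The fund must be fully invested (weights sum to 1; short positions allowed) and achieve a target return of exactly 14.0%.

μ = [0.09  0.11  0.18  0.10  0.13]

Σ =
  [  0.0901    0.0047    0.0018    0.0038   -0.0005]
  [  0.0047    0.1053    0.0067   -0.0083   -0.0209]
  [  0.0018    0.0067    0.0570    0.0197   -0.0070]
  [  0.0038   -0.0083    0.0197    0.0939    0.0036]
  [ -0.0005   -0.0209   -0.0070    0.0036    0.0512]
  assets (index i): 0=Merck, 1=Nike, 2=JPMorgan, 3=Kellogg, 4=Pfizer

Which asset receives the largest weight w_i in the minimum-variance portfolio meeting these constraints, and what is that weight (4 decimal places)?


Pfizer (0.3753)

p=Σ⁻¹μ = [0.8588  1.5393  3.2739  0.3414  3.5994]
q=Σ⁻¹𝟙 = [9.8983  13.9295  16.5076  6.9788  27.0802]
a=μᵀp=1.337974  b=𝟙ᵀp=9.612770  c=𝟙ᵀq=74.394446  D=ac−b²=7.132469
λ₁=(c·0.140−b)/D = (74.394446·0.140−9.612770)/7.132469 = 0.112507
λ₂=(a−b·0.140)/D = (1.337974−9.612770·0.140)/7.132469 = -0.001096
w* = 0.112507·p + -0.001096·q:
  w_0 = 0.112507·0.8588 + -0.001096·9.8983 = 0.0858  (Merck)
  w_1 = 0.112507·1.5393 + -0.001096·13.9295 = 0.1579  (Nike)
  w_2 = 0.112507·3.2739 + -0.001096·16.5076 = 0.3502  (JPMorgan)
  w_3 = 0.112507·0.3414 + -0.001096·6.9788 = 0.0308  (Kellogg)
  w_4 = 0.112507·3.5994 + -0.001096·27.0802 = 0.3753  (Pfizer)
Σw_i=1.0000  μᵀw=0.1400
σ²=wᵀΣw=λ₁·μ_p+λ₂ = 0.112507·0.140 + -0.001096 = 0.014655 ≈ 0.0147
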